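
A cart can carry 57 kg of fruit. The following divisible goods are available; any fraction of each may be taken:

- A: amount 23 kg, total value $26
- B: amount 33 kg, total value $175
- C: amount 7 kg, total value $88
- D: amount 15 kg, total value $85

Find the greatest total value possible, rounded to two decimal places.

Take in order of value per unit:
- C (88/7 per unit): all 7 → value 88, running total 88.00
- D (85/15 per unit): all 15 → value 85, running total 173.00
- B (175/33 per unit): all 33 → value 175, running total 348.00
- A (26/23 per unit): 2 of 23 → value 2×26/23 = 2.2609, running total 350.26
Total 350.26.

350.26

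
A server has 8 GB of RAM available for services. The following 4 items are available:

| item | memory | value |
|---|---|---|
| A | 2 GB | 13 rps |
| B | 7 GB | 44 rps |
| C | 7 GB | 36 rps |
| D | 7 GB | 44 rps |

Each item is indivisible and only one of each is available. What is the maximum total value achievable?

44 rps

This is a 0/1 knapsack; check combinations near the capacity.
- B: memory 7, value 44
- D: memory 7, value 44
- C: memory 7, value 36
- A: memory 2, value 13
Best: 44 rps.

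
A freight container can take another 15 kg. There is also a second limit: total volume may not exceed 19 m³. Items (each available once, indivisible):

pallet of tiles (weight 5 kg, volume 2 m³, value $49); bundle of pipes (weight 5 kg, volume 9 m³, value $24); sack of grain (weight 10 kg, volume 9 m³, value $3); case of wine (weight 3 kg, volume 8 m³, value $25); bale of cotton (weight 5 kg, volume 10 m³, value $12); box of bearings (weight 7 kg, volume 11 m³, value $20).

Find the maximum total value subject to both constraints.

$98

Feasible sets respecting both limits:
- pallet of tiles+bundle of pipes+case of wine: weight 13, volume 19, value 98
- pallet of tiles+case of wine: weight 8, volume 10, value 74
- pallet of tiles+bundle of pipes: weight 10, volume 11, value 73
Best: $98.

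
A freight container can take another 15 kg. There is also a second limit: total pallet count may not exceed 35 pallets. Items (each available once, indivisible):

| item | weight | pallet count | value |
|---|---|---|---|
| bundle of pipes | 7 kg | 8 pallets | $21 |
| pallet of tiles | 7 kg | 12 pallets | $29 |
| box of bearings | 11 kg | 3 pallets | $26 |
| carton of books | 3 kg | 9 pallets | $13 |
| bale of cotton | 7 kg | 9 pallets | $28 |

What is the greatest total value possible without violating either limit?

$57

Feasible sets respecting both limits:
- pallet of tiles+bale of cotton: weight 14, pallet count 21, value 57
- bundle of pipes+pallet of tiles: weight 14, pallet count 20, value 50
- bundle of pipes+bale of cotton: weight 14, pallet count 17, value 49
Best: $57.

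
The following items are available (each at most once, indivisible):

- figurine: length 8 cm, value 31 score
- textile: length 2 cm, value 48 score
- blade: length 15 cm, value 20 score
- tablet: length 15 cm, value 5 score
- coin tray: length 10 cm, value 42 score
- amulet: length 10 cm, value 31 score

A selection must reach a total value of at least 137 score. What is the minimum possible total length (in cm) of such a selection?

Subsets with value ≥ 137, sorted by total length:
- figurine+textile+coin tray+amulet: length 30, value 152
- figurine+textile+blade+coin tray: length 35, value 141
- textile+blade+coin tray+amulet: length 37, value 141
Minimum length: 30 cm.

30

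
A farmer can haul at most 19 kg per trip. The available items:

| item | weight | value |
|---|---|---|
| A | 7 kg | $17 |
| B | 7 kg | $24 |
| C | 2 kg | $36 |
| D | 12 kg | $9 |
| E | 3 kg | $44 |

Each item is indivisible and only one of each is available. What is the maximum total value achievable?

$121

Check high-value combinations within 19 kg:
- A+B+C+E: weight 7+7+2+3=19, value 17+24+36+44=121
- B+C+E: weight 7+2+3=12, value 24+36+44=104
- A+C+E: weight 7+2+3=12, value 17+36+44=97
- C+D+E: weight 2+12+3=17, value 36+9+44=89
Best: $121.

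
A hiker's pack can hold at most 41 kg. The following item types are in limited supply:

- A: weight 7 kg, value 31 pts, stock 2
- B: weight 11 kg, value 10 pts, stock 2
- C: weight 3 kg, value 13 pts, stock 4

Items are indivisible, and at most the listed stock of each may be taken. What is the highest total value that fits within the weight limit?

Top feasible selections:
- 2×A + 1×B + 4×C: weight 37, value 124
- 2×A + 4×C: weight 26, value 114
Best: 124 pts.

124 pts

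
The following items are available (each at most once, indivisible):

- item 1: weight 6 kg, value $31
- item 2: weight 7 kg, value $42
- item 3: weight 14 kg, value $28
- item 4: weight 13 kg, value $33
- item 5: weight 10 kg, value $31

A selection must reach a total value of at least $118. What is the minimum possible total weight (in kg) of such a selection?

36

Subsets with value ≥ 118, sorted by total weight:
- item 1+item 2+item 4+item 5: weight 36, value 137
- item 1+item 2+item 3+item 5: weight 37, value 132
Minimum weight: 36 kg.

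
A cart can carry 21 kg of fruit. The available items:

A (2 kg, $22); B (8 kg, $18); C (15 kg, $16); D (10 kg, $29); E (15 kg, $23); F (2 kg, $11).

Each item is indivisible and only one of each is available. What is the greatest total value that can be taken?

$69

Check high-value combinations within 21 kg:
- A+B+D: weight 2+8+10=20, value 22+18+29=69
- A+D+F: weight 2+10+2=14, value 22+29+11=62
- B+D+F: weight 8+10+2=20, value 18+29+11=58
- A+E+F: weight 2+15+2=19, value 22+23+11=56
- A+D: weight 2+10=12, value 22+29=51
Best: $69.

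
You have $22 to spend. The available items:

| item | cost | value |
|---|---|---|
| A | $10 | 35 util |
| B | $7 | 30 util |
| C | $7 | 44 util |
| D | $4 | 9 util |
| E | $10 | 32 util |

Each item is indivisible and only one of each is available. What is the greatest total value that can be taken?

Check high-value combinations within $22:
- A+C+D: cost 10+7+4=21, value 35+44+9=88
- C+D+E: cost 7+4+10=21, value 44+9+32=85
- B+C+D: cost 7+7+4=18, value 30+44+9=83
- A+C: cost 10+7=17, value 35+44=79
Best: 88 util.

88 util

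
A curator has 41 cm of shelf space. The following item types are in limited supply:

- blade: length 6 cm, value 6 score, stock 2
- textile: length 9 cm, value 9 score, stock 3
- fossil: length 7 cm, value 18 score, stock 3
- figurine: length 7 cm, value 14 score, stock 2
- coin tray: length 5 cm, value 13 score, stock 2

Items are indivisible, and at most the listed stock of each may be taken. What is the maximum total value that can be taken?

Top feasible selections:
- 3×fossil + 2×figurine + 1×coin tray: length 40, value 95
- 3×fossil + 1×figurine + 2×coin tray: length 38, value 94
- 2×fossil + 2×figurine + 2×coin tray: length 38, value 90
- 1×textile + 3×fossil + 2×coin tray: length 40, value 89
Best: 95 score.

95 score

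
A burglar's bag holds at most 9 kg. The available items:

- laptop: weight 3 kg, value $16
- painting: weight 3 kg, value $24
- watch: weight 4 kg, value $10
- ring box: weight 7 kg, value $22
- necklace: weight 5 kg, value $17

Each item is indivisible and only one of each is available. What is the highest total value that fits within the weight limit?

Check high-value combinations within 9 kg:
- painting+necklace: weight 3+5=8, value 24+17=41
- laptop+painting: weight 3+3=6, value 16+24=40
- painting+watch: weight 3+4=7, value 24+10=34
- laptop+necklace: weight 3+5=8, value 16+17=33
- watch+necklace: weight 4+5=9, value 10+17=27
Best: $41.

$41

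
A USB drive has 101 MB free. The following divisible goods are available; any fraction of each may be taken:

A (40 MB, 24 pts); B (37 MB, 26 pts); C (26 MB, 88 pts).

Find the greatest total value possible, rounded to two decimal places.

Take in order of value per unit:
- C (88/26 per unit): all 26 → value 88, running total 88.00
- B (26/37 per unit): all 37 → value 26, running total 114.00
- A (24/40 per unit): 38 of 40 → value 38×24/40 = 22.8000, running total 136.80
Total 136.80.

136.80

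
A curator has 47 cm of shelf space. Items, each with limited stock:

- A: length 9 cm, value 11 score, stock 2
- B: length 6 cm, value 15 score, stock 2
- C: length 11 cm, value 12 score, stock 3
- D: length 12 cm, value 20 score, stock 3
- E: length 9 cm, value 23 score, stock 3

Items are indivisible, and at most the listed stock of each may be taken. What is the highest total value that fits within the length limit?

Best selections within length 47 and stock limits:
- 1×B + 1×D + 3×E: length 45, value 104
- 2×B + 3×E: length 39, value 99
- 2×B + 1×D + 2×E: length 42, value 96
Best: 104 score.

104 score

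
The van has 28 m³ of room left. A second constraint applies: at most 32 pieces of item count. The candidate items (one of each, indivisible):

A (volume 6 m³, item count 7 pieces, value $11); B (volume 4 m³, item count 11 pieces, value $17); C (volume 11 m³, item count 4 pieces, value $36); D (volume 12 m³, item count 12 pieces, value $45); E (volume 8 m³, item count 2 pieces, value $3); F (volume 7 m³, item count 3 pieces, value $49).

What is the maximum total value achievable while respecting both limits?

Feasible sets respecting both limits:
- A+B+C+F: volume 28, item count 25, value 113
- B+D+F: volume 23, item count 26, value 111
- A+D+F: volume 25, item count 22, value 105
- B+C+F: volume 22, item count 18, value 102
Best: $113.

$113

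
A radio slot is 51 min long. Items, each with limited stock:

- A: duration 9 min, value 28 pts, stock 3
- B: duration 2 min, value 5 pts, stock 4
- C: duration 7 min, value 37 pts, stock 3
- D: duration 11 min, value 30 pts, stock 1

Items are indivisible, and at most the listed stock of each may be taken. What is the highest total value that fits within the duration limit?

Best selections within duration 51 and stock limits:
- 3×A + 1×B + 3×C: duration 50, value 200
- 2×A + 3×C + 1×D: duration 50, value 197
- 3×A + 3×C: duration 48, value 195
Best: 200 pts.

200 pts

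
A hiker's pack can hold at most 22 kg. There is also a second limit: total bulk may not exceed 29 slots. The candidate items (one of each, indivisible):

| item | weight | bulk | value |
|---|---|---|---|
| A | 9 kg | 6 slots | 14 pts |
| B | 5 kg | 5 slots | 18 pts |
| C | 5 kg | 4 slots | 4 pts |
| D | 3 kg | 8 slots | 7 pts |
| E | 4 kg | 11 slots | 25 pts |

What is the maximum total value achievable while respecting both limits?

57 pts

Feasible sets respecting both limits:
- A+B+E: weight 18, bulk 22, value 57
- B+C+D+E: weight 17, bulk 28, value 54
- B+D+E: weight 12, bulk 24, value 50
Best: 57 pts.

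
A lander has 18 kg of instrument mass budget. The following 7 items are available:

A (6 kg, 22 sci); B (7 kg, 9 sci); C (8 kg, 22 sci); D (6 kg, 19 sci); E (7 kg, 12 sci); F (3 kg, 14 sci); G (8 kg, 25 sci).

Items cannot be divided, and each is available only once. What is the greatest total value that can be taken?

Check high-value combinations within 18 kg:
- A+F+G: mass 6+3+8=17, value 22+14+25=61
- A+C+F: mass 6+8+3=17, value 22+22+14=58
- D+F+G: mass 6+3+8=17, value 19+14+25=58
Best: 61 sci.

61 sci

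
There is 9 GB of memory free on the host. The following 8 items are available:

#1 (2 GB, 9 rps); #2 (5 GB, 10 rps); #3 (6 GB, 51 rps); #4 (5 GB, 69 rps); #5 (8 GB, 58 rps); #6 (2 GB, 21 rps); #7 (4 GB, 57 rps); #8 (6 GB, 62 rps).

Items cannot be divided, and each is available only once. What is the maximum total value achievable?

Check high-value combinations within 9 GB:
- #4+#7: memory 5+4=9, value 69+57=126
- #1+#4+#6: memory 2+5+2=9, value 9+69+21=99
- #4+#6: memory 5+2=7, value 69+21=90
- #1+#6+#7: memory 2+2+4=8, value 9+21+57=87
- #6+#8: memory 2+6=8, value 21+62=83
Best: 126 rps.

126 rps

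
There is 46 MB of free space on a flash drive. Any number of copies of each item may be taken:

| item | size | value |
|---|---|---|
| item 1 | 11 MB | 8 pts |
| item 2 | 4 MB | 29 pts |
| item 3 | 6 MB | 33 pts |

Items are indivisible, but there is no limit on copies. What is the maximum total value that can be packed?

Best value-per-unit is item 2 at 29/4; filling with it alone gives 11×29 = 319.
Optimal mix: 10×item 2 + 1×item 3 → size 46, value 323.

323 pts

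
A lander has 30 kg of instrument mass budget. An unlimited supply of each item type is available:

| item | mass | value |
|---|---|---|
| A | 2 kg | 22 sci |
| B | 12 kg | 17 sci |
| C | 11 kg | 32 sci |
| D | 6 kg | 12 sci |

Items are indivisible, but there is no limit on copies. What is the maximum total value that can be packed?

Best value-per-unit is A at 22/2, and filling with it alone uses mass 15×2=30. No mix of the others beats 15×22 = 330.

330 sci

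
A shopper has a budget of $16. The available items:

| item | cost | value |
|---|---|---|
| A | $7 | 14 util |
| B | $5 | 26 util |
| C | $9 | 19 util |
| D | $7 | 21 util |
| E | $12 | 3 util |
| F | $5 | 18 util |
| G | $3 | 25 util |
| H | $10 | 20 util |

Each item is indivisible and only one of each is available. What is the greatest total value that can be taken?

72 util

This is a 0/1 knapsack; check combinations near the capacity.
- B+D+G: cost 5+7+3=15, value 26+21+25=72
- B+F+G: cost 5+5+3=13, value 26+18+25=69
- A+B+G: cost 7+5+3=15, value 14+26+25=65
Best: 72 util.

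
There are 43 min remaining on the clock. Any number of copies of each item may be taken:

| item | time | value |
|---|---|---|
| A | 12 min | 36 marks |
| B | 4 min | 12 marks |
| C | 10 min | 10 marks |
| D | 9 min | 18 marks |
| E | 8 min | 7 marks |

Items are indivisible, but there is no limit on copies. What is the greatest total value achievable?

120 marks

Best value-per-unit is A at 36/12; filling with it alone gives 3×36 = 108.
Optimal mix: 3×A + 1×B → time 40, value 120.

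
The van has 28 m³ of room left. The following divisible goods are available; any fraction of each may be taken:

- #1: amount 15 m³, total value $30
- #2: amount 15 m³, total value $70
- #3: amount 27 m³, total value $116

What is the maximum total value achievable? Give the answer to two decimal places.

125.85

Take in order of value per unit:
- #2 (70/15 per unit): all 15 → value 70, running total 70.00
- #3 (116/27 per unit): 13 of 27 → value 13×116/27 = 55.8519, running total 125.85
Total 125.85.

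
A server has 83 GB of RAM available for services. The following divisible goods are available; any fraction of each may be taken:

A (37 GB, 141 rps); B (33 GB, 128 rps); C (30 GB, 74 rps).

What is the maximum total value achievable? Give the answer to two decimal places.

Take in order of value per unit:
- B (128/33 per unit): all 33 → value 128, running total 128.00
- A (141/37 per unit): all 37 → value 141, running total 269.00
- C (74/30 per unit): 13 of 30 → value 13×74/30 = 32.0667, running total 301.07
Total 301.07.

301.07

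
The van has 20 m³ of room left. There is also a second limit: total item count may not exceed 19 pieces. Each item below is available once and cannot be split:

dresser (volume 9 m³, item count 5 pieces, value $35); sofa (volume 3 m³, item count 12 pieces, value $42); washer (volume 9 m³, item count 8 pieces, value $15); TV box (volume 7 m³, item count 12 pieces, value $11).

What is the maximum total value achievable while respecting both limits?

$77

Feasible sets respecting both limits:
- dresser+sofa: volume 12, item count 17, value 77
- dresser+washer: volume 18, item count 13, value 50
- dresser+TV box: volume 16, item count 17, value 46
- sofa: volume 3, item count 12, value 42
Best: $77.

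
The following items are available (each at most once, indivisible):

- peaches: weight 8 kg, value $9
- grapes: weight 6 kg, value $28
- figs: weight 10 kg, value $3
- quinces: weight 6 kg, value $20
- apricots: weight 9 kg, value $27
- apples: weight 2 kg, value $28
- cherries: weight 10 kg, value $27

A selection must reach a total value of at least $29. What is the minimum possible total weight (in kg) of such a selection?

Subsets with value ≥ 29, sorted by total weight:
- grapes+apples: weight 8, value 56
- quinces+apples: weight 8, value 48
- peaches+apples: weight 10, value 37
Minimum weight: 8 kg.

8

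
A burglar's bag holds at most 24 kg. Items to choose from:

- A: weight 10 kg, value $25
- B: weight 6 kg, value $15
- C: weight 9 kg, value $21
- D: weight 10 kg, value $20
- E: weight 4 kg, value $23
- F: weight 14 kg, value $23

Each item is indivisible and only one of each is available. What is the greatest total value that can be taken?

$69

Check high-value combinations within 24 kg:
- A+C+E: weight 10+9+4=23, value 25+21+23=69
- A+D+E: weight 10+10+4=24, value 25+20+23=68
- C+D+E: weight 9+10+4=23, value 21+20+23=64
- A+B+E: weight 10+6+4=20, value 25+15+23=63
Best: $69.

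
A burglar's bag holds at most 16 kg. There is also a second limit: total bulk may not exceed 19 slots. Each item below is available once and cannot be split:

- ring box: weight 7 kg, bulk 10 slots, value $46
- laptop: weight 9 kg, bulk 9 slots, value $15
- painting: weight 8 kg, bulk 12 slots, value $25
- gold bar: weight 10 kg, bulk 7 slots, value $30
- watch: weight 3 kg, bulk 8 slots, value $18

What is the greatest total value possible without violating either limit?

$64

Feasible sets respecting both limits:
- ring box+watch: weight 10, bulk 18, value 64
- ring box+laptop: weight 16, bulk 19, value 61
- gold bar+watch: weight 13, bulk 15, value 48
Best: $64.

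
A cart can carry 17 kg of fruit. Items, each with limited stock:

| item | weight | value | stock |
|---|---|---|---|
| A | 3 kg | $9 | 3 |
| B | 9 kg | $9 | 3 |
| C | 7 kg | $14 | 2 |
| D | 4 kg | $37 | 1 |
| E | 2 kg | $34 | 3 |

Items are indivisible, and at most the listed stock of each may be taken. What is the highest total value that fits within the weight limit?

Top feasible selections:
- 2×A + 1×D + 3×E: weight 16, value 157
- 1×C + 1×D + 3×E: weight 17, value 153
- 1×A + 1×D + 3×E: weight 13, value 148
- 1×D + 3×E: weight 10, value 139
Best: $157.

$157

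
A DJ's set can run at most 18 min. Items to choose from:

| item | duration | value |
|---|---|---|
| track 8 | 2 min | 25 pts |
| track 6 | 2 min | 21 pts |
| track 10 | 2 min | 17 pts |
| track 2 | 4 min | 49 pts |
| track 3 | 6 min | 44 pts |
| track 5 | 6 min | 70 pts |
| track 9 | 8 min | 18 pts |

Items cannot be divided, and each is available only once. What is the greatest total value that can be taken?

188 pts

Check high-value combinations within 18 min:
- track 8+track 2+track 3+track 5: duration 2+4+6+6=18, value 25+49+44+70=188
- track 6+track 2+track 3+track 5: duration 2+4+6+6=18, value 21+49+44+70=184
- track 8+track 6+track 10+track 2+track 5: duration 2+2+2+4+6=16, value 25+21+17+49+70=182
- track 10+track 2+track 3+track 5: duration 2+4+6+6=18, value 17+49+44+70=180
Best: 188 pts.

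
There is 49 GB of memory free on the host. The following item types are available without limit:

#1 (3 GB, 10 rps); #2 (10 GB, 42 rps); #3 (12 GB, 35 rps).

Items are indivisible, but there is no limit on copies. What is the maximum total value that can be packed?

198 rps

Best value-per-unit is #2 at 42/10; filling with it alone gives 4×42 = 168.
Optimal mix: 3×#1 + 4×#2 → memory 49, value 198.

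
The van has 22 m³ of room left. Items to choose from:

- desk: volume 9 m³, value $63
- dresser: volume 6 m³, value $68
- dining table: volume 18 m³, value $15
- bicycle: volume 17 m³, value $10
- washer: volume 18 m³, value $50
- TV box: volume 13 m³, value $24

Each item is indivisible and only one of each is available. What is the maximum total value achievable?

This is a 0/1 knapsack; check combinations near the capacity.
- desk+dresser: volume 9+6=15, value 63+68=131
- dresser+TV box: volume 6+13=19, value 68+24=92
- desk+TV box: volume 9+13=22, value 63+24=87
- dresser: volume 6, value 68
Best: $131.

$131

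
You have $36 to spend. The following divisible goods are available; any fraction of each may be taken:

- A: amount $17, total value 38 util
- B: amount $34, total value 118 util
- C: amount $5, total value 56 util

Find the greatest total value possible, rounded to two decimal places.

163.59

Take in order of value per unit:
- C (56/5 per unit): all 5 → value 56, running total 56.00
- B (118/34 per unit): 31 of 34 → value 31×118/34 = 107.5882, running total 163.59
Total 163.59.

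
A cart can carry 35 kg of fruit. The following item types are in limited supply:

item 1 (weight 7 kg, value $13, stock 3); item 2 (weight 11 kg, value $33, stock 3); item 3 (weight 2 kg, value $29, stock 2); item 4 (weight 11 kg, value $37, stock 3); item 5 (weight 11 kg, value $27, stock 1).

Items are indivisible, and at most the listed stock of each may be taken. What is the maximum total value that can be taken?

Best selections within weight 35 and stock limits:
- 1×item 1 + 2×item 3 + 2×item 4: weight 33, value 145
- 1×item 1 + 1×item 2 + 2×item 3 + 1×item 4: weight 33, value 141
Best: $145.

$145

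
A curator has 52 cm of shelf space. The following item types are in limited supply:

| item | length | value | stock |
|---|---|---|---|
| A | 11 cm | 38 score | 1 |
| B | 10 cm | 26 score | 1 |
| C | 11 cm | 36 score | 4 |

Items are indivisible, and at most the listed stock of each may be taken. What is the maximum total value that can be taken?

Top feasible selections:
- 1×A + 3×C: length 44, value 146
- 4×C: length 44, value 144
- 1×A + 1×B + 2×C: length 43, value 136
Best: 146 score.

146 score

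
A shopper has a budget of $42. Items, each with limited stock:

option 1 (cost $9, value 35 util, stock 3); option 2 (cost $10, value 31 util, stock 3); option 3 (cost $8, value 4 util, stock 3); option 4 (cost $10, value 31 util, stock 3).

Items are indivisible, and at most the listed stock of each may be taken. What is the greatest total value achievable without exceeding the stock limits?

136 util

Best selections within cost 42 and stock limits:
- 3×option 1 + 1×option 4: cost 37, value 136
- 3×option 1 + 1×option 2: cost 37, value 136
- 2×option 1 + 2×option 4: cost 38, value 132
- 2×option 1 + 1×option 2 + 1×option 4: cost 38, value 132
Best: 136 util.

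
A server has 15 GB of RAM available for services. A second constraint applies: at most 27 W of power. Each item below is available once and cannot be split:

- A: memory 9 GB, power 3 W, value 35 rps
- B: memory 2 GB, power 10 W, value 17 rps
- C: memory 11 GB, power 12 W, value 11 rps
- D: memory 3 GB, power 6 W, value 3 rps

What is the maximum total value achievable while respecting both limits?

Feasible sets respecting both limits:
- A+B+D: memory 14, power 19, value 55
- A+B: memory 11, power 13, value 52
- A+D: memory 12, power 9, value 38
Best: 55 rps.

55 rps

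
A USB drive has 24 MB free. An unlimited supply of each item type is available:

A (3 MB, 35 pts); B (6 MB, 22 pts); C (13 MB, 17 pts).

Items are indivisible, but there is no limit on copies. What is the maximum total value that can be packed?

280 pts

Best value-per-unit is A at 35/3, and filling with it alone uses size 8×3=24. No mix of the others beats 8×35 = 280.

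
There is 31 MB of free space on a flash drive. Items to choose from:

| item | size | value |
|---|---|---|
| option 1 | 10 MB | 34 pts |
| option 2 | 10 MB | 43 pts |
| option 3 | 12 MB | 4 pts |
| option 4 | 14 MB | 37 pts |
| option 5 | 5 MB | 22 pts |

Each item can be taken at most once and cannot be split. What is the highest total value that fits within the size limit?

This is a 0/1 knapsack; check combinations near the capacity.
- option 2+option 4+option 5: size 10+14+5=29, value 43+37+22=102
- option 1+option 2+option 5: size 10+10+5=25, value 34+43+22=99
- option 1+option 4+option 5: size 10+14+5=29, value 34+37+22=93
- option 2+option 4: size 10+14=24, value 43+37=80
Best: 102 pts.

102 pts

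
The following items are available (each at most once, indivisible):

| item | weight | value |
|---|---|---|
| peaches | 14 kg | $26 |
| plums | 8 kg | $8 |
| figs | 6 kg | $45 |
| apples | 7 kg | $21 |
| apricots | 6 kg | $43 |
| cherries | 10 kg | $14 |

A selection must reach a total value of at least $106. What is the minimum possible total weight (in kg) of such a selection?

19

Subsets with value ≥ 106, sorted by total weight:
- figs+apples+apricots: weight 19, value 109
- peaches+figs+apricots: weight 26, value 114
- plums+figs+apples+apricots: weight 27, value 117
- figs+apples+apricots+cherries: weight 29, value 123
Minimum weight: 19 kg.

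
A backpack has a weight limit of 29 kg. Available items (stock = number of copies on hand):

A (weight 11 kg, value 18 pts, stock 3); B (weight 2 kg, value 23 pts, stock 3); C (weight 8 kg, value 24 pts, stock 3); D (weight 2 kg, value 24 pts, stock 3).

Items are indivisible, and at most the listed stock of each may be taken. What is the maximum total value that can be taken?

189 pts

Top feasible selections:
- 3×B + 2×C + 3×D: weight 28, value 189
- 2×B + 2×C + 3×D: weight 26, value 166
- 3×B + 1×C + 3×D: weight 20, value 165
- 3×B + 2×C + 2×D: weight 26, value 165
Best: 189 pts.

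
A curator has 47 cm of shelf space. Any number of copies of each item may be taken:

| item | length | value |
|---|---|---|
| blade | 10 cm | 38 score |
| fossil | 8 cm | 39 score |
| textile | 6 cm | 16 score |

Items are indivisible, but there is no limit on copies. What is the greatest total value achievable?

211 score

Best value-per-unit is fossil at 39/8; filling with it alone gives 5×39 = 195.
Optimal mix: 5×fossil + 1×textile → length 46, value 211.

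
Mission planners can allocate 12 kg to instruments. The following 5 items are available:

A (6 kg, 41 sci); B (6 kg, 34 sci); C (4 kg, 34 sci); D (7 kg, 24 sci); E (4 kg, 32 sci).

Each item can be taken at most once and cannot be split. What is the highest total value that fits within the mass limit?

Check high-value combinations within 12 kg:
- A+C: mass 6+4=10, value 41+34=75
- A+B: mass 6+6=12, value 41+34=75
- A+E: mass 6+4=10, value 41+32=73
- B+C: mass 6+4=10, value 34+34=68
Best: 75 sci.

75 sci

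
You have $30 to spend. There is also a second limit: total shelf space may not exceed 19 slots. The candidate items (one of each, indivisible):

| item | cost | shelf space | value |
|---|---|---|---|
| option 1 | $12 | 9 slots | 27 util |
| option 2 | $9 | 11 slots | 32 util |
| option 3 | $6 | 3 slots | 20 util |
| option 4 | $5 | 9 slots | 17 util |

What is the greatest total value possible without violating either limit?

Feasible sets respecting both limits:
- option 2+option 3: cost 15, shelf space 14, value 52
- option 1+option 3: cost 18, shelf space 12, value 47
- option 1+option 4: cost 17, shelf space 18, value 44
Best: 52 util.

52 util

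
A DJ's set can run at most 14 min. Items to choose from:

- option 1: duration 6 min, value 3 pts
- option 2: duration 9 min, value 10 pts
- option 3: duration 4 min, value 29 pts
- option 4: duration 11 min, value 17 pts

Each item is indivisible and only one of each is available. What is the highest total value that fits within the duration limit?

39 pts

Check high-value combinations within 14 min:
- option 2+option 3: duration 9+4=13, value 10+29=39
- option 1+option 3: duration 6+4=10, value 3+29=32
- option 3: duration 4, value 29
- option 4: duration 11, value 17
- option 2: duration 9, value 10
Best: 39 pts.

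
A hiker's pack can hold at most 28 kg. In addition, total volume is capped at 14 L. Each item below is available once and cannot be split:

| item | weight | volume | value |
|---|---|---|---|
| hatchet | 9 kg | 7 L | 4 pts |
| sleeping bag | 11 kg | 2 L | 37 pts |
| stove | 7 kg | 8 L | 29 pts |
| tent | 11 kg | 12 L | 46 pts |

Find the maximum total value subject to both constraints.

83 pts

Feasible sets respecting both limits:
- sleeping bag+tent: weight 22, volume 14, value 83
- sleeping bag+stove: weight 18, volume 10, value 66
- tent: weight 11, volume 12, value 46
Best: 83 pts.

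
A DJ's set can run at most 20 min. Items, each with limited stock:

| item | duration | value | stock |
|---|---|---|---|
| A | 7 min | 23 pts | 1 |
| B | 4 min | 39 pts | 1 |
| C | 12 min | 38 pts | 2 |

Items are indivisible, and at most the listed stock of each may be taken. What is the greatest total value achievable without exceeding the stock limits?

Top feasible selections:
- 1×B + 1×C: duration 16, value 77
- 1×A + 1×B: duration 11, value 62
- 1×A + 1×C: duration 19, value 61
- 1×B: duration 4, value 39
Best: 77 pts.

77 pts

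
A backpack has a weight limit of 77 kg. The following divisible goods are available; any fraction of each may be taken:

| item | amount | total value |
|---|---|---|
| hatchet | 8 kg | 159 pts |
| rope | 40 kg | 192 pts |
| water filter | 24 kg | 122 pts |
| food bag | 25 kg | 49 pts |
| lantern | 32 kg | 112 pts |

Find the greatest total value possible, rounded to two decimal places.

490.50

Take in order of value per unit:
- hatchet (159/8 per unit): all 8 → value 159, running total 159.00
- water filter (122/24 per unit): all 24 → value 122, running total 281.00
- rope (192/40 per unit): all 40 → value 192, running total 473.00
- lantern (112/32 per unit): 5 of 32 → value 5×112/32 = 17.5000, running total 490.50
Total 490.50.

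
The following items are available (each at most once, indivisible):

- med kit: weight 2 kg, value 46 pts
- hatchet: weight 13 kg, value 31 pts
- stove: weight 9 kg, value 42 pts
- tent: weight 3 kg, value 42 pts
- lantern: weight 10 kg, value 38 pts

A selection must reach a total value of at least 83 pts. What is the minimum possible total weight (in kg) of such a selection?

5

Subsets with value ≥ 83, sorted by total weight:
- med kit+tent: weight 5, value 88
- med kit+stove: weight 11, value 88
- stove+tent: weight 12, value 84
- med kit+lantern: weight 12, value 84
Minimum weight: 5 kg.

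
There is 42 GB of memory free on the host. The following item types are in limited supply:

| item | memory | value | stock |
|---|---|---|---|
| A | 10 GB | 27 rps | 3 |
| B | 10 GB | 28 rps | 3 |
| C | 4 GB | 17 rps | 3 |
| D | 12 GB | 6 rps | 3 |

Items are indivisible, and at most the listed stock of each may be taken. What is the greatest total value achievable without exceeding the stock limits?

Best selections within memory 42 and stock limits:
- 3×B + 3×C: memory 42, value 135
- 1×A + 2×B + 3×C: memory 42, value 134
- 2×A + 1×B + 3×C: memory 42, value 133
- 3×A + 3×C: memory 42, value 132
Best: 135 rps.

135 rps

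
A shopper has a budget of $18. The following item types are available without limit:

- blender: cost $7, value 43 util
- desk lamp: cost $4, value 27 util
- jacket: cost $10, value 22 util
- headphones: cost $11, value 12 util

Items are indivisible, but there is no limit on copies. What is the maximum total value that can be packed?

Best value-per-unit is desk lamp at 27/4; filling with it alone gives 4×27 = 108.
Optimal mix: 2×blender + 1×desk lamp → cost 18, value 113.

113 util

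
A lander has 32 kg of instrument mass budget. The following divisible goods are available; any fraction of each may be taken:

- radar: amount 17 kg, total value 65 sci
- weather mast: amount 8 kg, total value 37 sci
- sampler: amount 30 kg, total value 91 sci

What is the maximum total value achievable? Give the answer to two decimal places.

Take in order of value per unit:
- weather mast (37/8 per unit): all 8 → value 37, running total 37.00
- radar (65/17 per unit): all 17 → value 65, running total 102.00
- sampler (91/30 per unit): 7 of 30 → value 7×91/30 = 21.2333, running total 123.23
Total 123.23.

123.23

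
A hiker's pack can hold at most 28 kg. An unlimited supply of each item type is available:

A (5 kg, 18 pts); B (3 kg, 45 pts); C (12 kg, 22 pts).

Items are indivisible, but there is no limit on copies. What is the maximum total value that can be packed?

405 pts

Best value-per-unit is B at 45/3, and filling with it alone uses weight 9×3=27. No mix of the others beats 9×45 = 405.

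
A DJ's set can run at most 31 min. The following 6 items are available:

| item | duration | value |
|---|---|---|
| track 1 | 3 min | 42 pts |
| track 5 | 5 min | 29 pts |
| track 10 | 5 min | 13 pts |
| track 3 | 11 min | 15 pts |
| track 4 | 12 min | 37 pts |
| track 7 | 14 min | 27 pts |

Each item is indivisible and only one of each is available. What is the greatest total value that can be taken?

123 pts

Check high-value combinations within 31 min:
- track 1+track 5+track 3+track 4: duration 3+5+11+12=31, value 42+29+15+37=123
- track 1+track 5+track 10+track 4: duration 3+5+5+12=25, value 42+29+13+37=121
- track 1+track 5+track 10+track 7: duration 3+5+5+14=27, value 42+29+13+27=111
- track 1+track 5+track 4: duration 3+5+12=20, value 42+29+37=108
- track 1+track 10+track 3+track 4: duration 3+5+11+12=31, value 42+13+15+37=107
Best: 123 pts.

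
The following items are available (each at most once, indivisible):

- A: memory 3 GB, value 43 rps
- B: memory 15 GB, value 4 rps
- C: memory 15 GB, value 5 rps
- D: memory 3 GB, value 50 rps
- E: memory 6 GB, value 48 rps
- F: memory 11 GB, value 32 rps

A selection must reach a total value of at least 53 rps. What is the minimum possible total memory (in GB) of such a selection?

Subsets with value ≥ 53, sorted by total memory:
- A+D: memory 6, value 93
- D+E: memory 9, value 98
- A+E: memory 9, value 91
- A+D+E: memory 12, value 141
Minimum memory: 6 GB.

6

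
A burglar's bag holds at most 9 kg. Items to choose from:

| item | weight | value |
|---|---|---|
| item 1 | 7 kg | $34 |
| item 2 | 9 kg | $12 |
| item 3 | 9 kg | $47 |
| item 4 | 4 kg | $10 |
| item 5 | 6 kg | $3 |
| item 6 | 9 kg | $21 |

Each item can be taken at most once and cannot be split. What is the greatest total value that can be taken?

$47

Check high-value combinations within 9 kg:
- item 3: weight 9, value 47
- item 1: weight 7, value 34
- item 6: weight 9, value 21
- item 2: weight 9, value 12
- item 4: weight 4, value 10
Best: $47.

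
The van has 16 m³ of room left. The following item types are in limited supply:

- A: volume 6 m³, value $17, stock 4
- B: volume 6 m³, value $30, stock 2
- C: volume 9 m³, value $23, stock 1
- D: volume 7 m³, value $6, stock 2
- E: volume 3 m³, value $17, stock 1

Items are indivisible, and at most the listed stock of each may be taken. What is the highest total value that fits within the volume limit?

Best selections within volume 16 and stock limits:
- 2×B + 1×E: volume 15, value 77
- 1×A + 1×B + 1×E: volume 15, value 64
Best: $77.

$77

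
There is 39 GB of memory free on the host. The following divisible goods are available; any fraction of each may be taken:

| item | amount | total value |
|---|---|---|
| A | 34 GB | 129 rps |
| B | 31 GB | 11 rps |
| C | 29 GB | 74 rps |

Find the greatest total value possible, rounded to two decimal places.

Take in order of value per unit:
- A (129/34 per unit): all 34 → value 129, running total 129.00
- C (74/29 per unit): 5 of 29 → value 5×74/29 = 12.7586, running total 141.76
Total 141.76.

141.76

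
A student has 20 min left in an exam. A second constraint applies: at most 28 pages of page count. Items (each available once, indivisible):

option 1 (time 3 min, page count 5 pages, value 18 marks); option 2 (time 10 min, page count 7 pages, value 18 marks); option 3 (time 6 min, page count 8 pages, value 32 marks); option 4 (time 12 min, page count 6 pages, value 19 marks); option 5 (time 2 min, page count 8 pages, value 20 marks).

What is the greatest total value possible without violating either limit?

71 marks

Feasible sets respecting both limits:
- option 3+option 4+option 5: time 20, page count 22, value 71
- option 1+option 3+option 5: time 11, page count 21, value 70
- option 2+option 3+option 5: time 18, page count 23, value 70
- option 1+option 2+option 3: time 19, page count 20, value 68
Best: 71 marks.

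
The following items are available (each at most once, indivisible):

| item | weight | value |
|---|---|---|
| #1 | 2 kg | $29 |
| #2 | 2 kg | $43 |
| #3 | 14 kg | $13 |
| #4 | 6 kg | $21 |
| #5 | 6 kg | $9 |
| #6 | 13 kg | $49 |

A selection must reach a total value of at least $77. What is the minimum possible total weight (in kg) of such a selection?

10

Subsets with value ≥ 77, sorted by total weight:
- #1+#2+#4: weight 10, value 93
- #1+#2+#5: weight 10, value 81
Minimum weight: 10 kg.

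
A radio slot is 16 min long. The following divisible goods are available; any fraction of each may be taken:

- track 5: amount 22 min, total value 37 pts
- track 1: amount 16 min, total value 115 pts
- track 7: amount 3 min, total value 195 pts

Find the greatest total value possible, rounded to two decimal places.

288.44

Take in order of value per unit:
- track 7 (195/3 per unit): all 3 → value 195, running total 195.00
- track 1 (115/16 per unit): 13 of 16 → value 13×115/16 = 93.4375, running total 288.44
Total 288.44.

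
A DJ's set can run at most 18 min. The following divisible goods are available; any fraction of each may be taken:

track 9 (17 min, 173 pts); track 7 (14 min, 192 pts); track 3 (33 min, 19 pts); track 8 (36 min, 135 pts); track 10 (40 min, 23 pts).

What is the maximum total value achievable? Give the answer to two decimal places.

Take in order of value per unit:
- track 7 (192/14 per unit): all 14 → value 192, running total 192.00
- track 9 (173/17 per unit): 4 of 17 → value 4×173/17 = 40.7059, running total 232.71
Total 232.71.

232.71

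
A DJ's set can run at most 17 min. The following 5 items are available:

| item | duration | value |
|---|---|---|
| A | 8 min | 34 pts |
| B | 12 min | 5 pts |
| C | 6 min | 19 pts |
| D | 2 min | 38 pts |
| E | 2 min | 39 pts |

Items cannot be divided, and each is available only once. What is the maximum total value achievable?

This is a 0/1 knapsack; check combinations near the capacity.
- A+D+E: duration 8+2+2=12, value 34+38+39=111
- C+D+E: duration 6+2+2=10, value 19+38+39=96
- A+C+E: duration 8+6+2=16, value 34+19+39=92
- A+C+D: duration 8+6+2=16, value 34+19+38=91
- B+D+E: duration 12+2+2=16, value 5+38+39=82
Best: 111 pts.

111 pts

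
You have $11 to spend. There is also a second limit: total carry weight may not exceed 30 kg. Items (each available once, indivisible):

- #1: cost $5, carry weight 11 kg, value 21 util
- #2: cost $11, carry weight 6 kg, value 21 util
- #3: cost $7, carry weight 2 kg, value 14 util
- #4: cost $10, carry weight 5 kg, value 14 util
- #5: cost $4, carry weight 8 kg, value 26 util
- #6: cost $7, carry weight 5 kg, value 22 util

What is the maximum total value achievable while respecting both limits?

48 util

Feasible sets respecting both limits:
- #5+#6: cost 11, carry weight 13, value 48
- #1+#5: cost 9, carry weight 19, value 47
- #3+#5: cost 11, carry weight 10, value 40
- #5: cost 4, carry weight 8, value 26
Best: 48 util.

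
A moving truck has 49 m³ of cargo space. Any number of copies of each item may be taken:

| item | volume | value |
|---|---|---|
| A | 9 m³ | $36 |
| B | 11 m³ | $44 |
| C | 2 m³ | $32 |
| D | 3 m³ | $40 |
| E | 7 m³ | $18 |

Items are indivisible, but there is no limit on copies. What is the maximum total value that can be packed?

$776

Best value-per-unit is C at 32/2; filling with it alone gives 24×32 = 768.
Optimal mix: 23×C + 1×D → volume 49, value 776.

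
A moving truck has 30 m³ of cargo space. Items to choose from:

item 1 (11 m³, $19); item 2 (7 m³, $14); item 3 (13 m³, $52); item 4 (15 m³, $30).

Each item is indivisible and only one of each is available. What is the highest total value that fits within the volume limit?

Check high-value combinations within 30 m³:
- item 3+item 4: volume 13+15=28, value 52+30=82
- item 1+item 3: volume 11+13=24, value 19+52=71
- item 2+item 3: volume 7+13=20, value 14+52=66
- item 3: volume 13, value 52
- item 1+item 4: volume 11+15=26, value 19+30=49
Best: $82.

$82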